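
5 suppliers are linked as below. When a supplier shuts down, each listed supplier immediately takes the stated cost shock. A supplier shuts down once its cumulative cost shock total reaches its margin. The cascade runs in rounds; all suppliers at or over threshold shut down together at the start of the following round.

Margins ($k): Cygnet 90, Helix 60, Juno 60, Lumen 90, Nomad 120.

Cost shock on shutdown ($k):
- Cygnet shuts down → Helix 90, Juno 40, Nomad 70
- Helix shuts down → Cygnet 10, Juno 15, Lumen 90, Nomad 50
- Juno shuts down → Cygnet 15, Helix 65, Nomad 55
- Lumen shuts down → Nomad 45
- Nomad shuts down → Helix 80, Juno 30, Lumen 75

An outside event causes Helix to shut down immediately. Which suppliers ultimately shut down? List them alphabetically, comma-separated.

Helix, Lumen

Round 1 — Helix shuts down (initial).
  Cygnet: +10 → 10 < 90
  Juno: +15 → 15 < 60
  Lumen: +90 → 90 ≥ 90
  Nomad: +50 → 50 < 120
Round 2 — Lumen shuts down.
  Nomad: +45 → 95 < 120
No further shutdowns.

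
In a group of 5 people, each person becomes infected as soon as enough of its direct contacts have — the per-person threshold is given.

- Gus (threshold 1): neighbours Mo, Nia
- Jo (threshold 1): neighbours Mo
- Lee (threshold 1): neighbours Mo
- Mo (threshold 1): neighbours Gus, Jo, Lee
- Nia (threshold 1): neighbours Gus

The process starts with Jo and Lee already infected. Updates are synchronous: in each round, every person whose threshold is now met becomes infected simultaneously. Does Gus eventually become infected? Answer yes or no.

yes

Round 1 — Jo, Lee become infected (initial).
Round 2 — checking thresholds:
  Mo: 2 of 3 neighbours ≥ 1, becomes infected.
Round 3 — checking thresholds:
  Gus: 1 of 2 neighbours ≥ 1, becomes infected.
Round 4 — checking thresholds:
  Nia: 1 of 1 neighbours ≥ 1, becomes infected.
Round 5 — no new infections; cascade stops.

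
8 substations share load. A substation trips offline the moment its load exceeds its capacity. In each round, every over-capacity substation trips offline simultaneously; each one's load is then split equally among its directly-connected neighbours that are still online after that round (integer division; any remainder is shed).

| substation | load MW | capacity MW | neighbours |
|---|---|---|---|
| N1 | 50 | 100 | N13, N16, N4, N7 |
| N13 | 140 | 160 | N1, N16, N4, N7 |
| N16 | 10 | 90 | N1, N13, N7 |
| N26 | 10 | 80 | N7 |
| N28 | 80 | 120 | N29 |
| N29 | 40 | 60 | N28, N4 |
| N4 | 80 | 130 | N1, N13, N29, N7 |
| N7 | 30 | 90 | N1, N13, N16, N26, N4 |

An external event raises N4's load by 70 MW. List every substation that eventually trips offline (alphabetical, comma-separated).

N1, N13, N16, N28, N29, N4, N7

Round 1 — N4 at 150 > 130. N4 trips offline.
  N4 sheds 150 MW to N1, N13, N29, N7: 37 each (2 lost).
    N1: 50+37 = 87 ≤ 100
    N13: 140+37 = 177 > 160
    N29: 40+37 = 77 > 60
    N7: 30+37 = 67 ≤ 90
Round 2 — N13, N29 trip offline.
  N13 sheds 177 MW to N1, N16, N7: 59 each.
    N1: 87+59 = 146 > 100
    N16: 10+59 = 69 ≤ 90
    N7: 67+59 = 126 > 90
  N29 sheds 77 MW to N28: 77 each.
    N28: 80+77 = 157 > 120
Round 3 — N1, N28, N7 trip offline.
  N1 sheds 146 MW to N16: 146 each.
    N16: 69+146 = 215 > 90
  N28 sheds 157 MW: no online neighbours, lost.
  N7 sheds 126 MW to N16, N26: 63 each.
    N16: 215+63 = 278 > 90
    N26: 10+63 = 73 ≤ 80
Round 4 — N16 trips offline.
  N16 sheds 278 MW: no online neighbours, lost.
No further trips.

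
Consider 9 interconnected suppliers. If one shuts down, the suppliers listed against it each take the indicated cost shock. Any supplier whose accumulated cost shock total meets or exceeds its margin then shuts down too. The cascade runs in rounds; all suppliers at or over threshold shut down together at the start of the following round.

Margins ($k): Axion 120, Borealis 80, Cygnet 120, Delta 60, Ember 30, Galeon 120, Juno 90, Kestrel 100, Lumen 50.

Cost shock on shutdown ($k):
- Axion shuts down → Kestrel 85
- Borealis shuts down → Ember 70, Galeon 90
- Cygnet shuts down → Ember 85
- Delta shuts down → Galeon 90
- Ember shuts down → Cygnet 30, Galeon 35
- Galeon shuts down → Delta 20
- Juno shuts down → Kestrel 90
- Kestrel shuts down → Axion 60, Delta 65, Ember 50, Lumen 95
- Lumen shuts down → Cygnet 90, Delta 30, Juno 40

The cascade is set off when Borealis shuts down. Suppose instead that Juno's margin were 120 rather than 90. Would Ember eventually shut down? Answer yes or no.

yes

With Juno's margin at 120:
Round 1 — Borealis shuts down (initial).
  Ember: +70 → 70 ≥ 30
  Galeon: +90 → 90 < 120
Round 2 — Ember shuts down.
  Cygnet: +30 → 30 < 120
  Galeon: +35 → 125 ≥ 120
Round 3 — Galeon shuts down.
  Delta: +20 → 20 < 60
No further shutdowns.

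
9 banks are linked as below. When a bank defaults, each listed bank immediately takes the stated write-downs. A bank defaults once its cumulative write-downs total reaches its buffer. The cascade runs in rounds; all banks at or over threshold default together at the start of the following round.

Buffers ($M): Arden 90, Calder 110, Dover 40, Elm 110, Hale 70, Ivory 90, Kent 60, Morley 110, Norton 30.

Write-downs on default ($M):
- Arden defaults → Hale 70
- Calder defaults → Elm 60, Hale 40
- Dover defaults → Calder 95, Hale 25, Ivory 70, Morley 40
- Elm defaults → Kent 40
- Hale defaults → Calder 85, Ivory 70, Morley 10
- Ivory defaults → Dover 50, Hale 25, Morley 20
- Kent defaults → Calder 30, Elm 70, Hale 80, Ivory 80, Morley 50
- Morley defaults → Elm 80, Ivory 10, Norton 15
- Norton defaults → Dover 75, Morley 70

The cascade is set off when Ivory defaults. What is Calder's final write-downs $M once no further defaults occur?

95

Round 1 — Ivory defaults (initial).
  Dover: +50 → 50 ≥ 40
  Hale: +25 → 25 < 70
  Morley: +20 → 20 < 110
Round 2 — Dover defaults.
  Calder: +95 → 95 < 110
  Hale: +25 → 50 < 70
  Morley: +40 → 60 < 110
No further defaults.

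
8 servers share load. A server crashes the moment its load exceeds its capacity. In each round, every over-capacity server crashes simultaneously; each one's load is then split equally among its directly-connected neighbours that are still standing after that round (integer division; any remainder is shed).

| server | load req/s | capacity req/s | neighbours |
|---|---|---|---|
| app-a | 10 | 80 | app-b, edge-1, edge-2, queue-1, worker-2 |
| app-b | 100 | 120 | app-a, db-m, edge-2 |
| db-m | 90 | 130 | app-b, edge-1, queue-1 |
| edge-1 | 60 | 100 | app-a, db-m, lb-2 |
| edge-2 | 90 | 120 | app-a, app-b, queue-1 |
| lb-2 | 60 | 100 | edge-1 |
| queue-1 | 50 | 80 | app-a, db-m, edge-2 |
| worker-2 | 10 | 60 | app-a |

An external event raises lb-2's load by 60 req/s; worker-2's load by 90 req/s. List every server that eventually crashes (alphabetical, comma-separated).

Round 1 — lb-2 at 120 > 100; worker-2 at 100 > 60. lb-2, worker-2 crash.
  lb-2 sheds 120 req/s to edge-1: 120 each.
    edge-1: 60+120 = 180 > 100
  worker-2 sheds 100 req/s to app-a: 100 each.
    app-a: 10+100 = 110 > 80
Round 2 — app-a, edge-1 crash.
  app-a sheds 110 req/s to app-b, edge-2, queue-1: 36 each (2 lost).
    app-b: 100+36 = 136 > 120
    edge-2: 90+36 = 126 > 120
    queue-1: 50+36 = 86 > 80
  edge-1 sheds 180 req/s to db-m: 180 each.
    db-m: 90+180 = 270 > 130
Round 3 — app-b, db-m, edge-2, queue-1 crash.
  app-b sheds 136 req/s: no online neighbours, lost.
  db-m sheds 270 req/s: no online neighbours, lost.
  edge-2 sheds 126 req/s: no online neighbours, lost.
  queue-1 sheds 86 req/s: no online neighbours, lost.
No further crashes.

app-a, app-b, db-m, edge-1, edge-2, lb-2, queue-1, worker-2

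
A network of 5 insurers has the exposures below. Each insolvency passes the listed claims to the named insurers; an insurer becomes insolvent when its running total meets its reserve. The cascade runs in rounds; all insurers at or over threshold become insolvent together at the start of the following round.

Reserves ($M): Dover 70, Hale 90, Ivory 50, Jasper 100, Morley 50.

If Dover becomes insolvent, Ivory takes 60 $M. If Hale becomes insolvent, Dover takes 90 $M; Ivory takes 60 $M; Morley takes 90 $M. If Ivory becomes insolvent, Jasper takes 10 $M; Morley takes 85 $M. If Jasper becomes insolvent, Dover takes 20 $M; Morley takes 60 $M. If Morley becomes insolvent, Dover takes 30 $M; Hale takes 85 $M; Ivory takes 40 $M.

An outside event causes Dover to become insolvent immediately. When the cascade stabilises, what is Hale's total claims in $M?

Round 1 — Dover becomes insolvent (initial).
  Ivory: +60 → 60 ≥ 50
Round 2 — Ivory becomes insolvent.
  Jasper: +10 → 10 < 100
  Morley: +85 → 85 ≥ 50
Round 3 — Morley becomes insolvent.
  Hale: +85 → 85 < 90
No further insolvencies.

85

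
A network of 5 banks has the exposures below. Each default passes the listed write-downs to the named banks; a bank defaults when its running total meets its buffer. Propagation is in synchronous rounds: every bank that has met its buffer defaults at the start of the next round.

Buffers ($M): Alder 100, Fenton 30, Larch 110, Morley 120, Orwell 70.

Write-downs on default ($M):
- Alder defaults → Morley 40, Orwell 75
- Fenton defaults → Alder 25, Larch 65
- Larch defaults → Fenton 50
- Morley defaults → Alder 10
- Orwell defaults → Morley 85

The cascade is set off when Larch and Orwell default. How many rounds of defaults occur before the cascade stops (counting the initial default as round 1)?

Round 1 — Larch, Orwell default (initial).
  Fenton: +50 → 50 ≥ 30
  Morley: +85 → 85 < 120
Round 2 — Fenton defaults.
  Alder: +25 → 25 < 100
No further defaults.

2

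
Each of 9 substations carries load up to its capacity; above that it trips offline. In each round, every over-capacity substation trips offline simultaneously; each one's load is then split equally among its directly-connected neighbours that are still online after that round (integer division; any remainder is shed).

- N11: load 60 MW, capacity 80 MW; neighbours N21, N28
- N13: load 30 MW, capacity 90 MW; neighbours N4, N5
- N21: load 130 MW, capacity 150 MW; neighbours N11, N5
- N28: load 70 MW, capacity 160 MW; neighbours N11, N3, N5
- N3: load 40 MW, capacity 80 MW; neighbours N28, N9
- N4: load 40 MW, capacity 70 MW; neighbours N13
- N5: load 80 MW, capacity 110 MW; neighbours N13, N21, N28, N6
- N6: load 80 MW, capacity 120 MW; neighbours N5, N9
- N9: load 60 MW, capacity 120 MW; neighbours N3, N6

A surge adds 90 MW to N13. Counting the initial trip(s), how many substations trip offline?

9

Round 1 — N13 at 120 > 90. N13 trips offline.
  N13 sheds 120 MW to N4, N5: 60 each.
    N4: 40+60 = 100 > 70
    N5: 80+60 = 140 > 110
Round 2 — N4, N5 trip offline.
  N4 sheds 100 MW: no online neighbours, lost.
  N5 sheds 140 MW to N21, N28, N6: 46 each (2 lost).
    N21: 130+46 = 176 > 150
    N28: 70+46 = 116 ≤ 160
    N6: 80+46 = 126 > 120
Round 3 — N21, N6 trip offline.
  N21 sheds 176 MW to N11: 176 each.
    N11: 60+176 = 236 > 80
  N6 sheds 126 MW to N9: 126 each.
    N9: 60+126 = 186 > 120
Round 4 — N11, N9 trip offline.
  N11 sheds 236 MW to N28: 236 each.
    N28: 116+236 = 352 > 160
  N9 sheds 186 MW to N3: 186 each.
    N3: 40+186 = 226 > 80
Round 5 — N28, N3 trip offline.
  N28 sheds 352 MW: no online neighbours, lost.
  N3 sheds 226 MW: no online neighbours, lost.
No further trips.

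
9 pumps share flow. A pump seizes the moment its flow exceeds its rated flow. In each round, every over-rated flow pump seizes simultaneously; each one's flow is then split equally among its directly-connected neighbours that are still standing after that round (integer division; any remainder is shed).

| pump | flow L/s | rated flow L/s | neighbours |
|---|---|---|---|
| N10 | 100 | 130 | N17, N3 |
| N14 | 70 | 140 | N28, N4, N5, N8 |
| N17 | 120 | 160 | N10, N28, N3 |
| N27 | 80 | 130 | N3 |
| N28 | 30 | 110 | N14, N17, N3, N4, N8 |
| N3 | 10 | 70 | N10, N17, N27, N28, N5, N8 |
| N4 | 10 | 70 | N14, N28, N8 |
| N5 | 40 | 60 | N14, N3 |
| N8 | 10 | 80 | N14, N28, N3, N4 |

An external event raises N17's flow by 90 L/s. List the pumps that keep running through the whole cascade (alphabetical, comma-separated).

Round 1 — N17 at 210 > 160. N17 seizes.
  N17 sheds 210 L/s to N10, N28, N3: 70 each.
    N10: 100+70 = 170 > 130
    N28: 30+70 = 100 ≤ 110
    N3: 10+70 = 80 > 70
Round 2 — N10, N3 seize.
  N10 sheds 170 L/s: no online neighbours, lost.
  N3 sheds 80 L/s to N27, N28, N5, N8: 20 each.
    N27: 80+20 = 100 ≤ 130
    N28: 100+20 = 120 > 110
    N5: 40+20 = 60 ≤ 60
    N8: 10+20 = 30 ≤ 80
Round 3 — N28 seizes.
  N28 sheds 120 L/s to N14, N4, N8: 40 each.
    N14: 70+40 = 110 ≤ 140
    N4: 10+40 = 50 ≤ 70
    N8: 30+40 = 70 ≤ 80
No further seizures.

N14, N27, N4, N5, N8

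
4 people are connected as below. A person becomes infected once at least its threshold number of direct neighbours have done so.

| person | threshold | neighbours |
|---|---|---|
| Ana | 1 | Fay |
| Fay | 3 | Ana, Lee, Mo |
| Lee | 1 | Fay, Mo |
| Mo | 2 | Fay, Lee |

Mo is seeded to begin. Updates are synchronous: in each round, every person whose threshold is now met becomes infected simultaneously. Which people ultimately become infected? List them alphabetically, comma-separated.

Round 1 — Mo becomes infected (initial).
Round 2 — checking thresholds:
  Fay: 1 of 3 neighbours < 3, not yet.
  Lee: 1 of 2 neighbours ≥ 1, becomes infected.
Round 3 — no new infections; cascade stops.

Lee, Mo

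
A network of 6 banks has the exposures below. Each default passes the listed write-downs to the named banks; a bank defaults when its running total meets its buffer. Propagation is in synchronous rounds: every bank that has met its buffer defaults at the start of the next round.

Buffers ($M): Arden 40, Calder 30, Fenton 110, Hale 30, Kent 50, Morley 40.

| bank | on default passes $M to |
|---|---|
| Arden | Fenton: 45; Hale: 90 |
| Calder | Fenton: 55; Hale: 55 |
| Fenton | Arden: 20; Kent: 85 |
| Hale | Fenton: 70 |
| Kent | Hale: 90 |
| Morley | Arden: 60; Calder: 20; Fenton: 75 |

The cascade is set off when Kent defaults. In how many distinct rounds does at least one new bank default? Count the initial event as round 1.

Round 1 — Kent defaults (initial).
  Hale: +90 → 90 ≥ 30
Round 2 — Hale defaults.
  Fenton: +70 → 70 < 110
No further defaults.

2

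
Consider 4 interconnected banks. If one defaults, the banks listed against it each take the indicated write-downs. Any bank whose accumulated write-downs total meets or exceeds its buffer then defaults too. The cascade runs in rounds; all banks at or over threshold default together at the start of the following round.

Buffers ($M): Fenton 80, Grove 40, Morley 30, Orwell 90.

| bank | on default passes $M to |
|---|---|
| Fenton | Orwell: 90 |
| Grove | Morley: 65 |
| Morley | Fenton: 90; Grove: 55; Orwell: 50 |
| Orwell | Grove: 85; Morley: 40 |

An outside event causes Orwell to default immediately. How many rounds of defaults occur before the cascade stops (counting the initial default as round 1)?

3

Round 1 — Orwell defaults (initial).
  Grove: +85 → 85 ≥ 40
  Morley: +40 → 40 ≥ 30
Round 2 — Grove, Morley default.
  Fenton: +90 → 90 ≥ 80
Round 3 — Fenton defaults.
No further defaults.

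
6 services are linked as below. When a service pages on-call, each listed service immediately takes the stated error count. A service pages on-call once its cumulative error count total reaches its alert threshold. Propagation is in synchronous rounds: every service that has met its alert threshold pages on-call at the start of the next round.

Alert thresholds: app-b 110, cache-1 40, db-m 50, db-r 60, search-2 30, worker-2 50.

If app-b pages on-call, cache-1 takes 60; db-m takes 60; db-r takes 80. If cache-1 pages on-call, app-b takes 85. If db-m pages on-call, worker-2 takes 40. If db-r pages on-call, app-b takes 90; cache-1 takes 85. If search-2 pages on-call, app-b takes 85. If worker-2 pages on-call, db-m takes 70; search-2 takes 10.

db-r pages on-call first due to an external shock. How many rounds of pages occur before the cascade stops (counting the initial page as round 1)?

Round 1 — db-r pages on-call (initial).
  app-b: +90 → 90 < 110
  cache-1: +85 → 85 ≥ 40
Round 2 — cache-1 pages on-call.
  app-b: +85 → 175 ≥ 110
Round 3 — app-b pages on-call.
  db-m: +60 → 60 ≥ 50
Round 4 — db-m pages on-call.
  worker-2: +40 → 40 < 50
No further pages.

4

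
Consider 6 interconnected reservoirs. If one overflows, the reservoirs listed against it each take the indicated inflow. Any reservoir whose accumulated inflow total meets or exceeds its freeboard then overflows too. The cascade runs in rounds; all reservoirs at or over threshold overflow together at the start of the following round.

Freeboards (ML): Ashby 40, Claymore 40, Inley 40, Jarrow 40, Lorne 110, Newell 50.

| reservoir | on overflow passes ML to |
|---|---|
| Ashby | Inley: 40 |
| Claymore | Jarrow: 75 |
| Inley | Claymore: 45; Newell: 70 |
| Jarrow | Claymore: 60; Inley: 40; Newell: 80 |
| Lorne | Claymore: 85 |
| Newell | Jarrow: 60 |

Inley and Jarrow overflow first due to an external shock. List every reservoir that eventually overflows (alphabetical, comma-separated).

Round 1 — Inley, Jarrow overflow (initial).
  Claymore: +45+60 → 105 ≥ 40
  Newell: +70+80 → 150 ≥ 50
Round 2 — Claymore, Newell overflow.
No further overflows.

Claymore, Inley, Jarrow, Newell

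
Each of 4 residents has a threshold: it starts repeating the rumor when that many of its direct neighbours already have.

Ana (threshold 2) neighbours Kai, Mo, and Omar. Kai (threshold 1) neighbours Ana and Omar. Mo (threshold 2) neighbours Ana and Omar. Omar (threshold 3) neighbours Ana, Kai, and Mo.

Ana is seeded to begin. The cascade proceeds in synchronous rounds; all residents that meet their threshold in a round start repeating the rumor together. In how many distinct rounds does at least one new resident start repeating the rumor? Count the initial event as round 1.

2

Round 1 — Ana starts repeating the rumor (initial).
Round 2 — checking thresholds:
  Kai: 1 of 2 neighbours ≥ 1, starts repeating the rumor.
  Mo: 1 of 2 neighbours < 2, below threshold.
  Omar: 1 of 3 neighbours < 3, below threshold.
Round 3 — no new spreads; cascade stops.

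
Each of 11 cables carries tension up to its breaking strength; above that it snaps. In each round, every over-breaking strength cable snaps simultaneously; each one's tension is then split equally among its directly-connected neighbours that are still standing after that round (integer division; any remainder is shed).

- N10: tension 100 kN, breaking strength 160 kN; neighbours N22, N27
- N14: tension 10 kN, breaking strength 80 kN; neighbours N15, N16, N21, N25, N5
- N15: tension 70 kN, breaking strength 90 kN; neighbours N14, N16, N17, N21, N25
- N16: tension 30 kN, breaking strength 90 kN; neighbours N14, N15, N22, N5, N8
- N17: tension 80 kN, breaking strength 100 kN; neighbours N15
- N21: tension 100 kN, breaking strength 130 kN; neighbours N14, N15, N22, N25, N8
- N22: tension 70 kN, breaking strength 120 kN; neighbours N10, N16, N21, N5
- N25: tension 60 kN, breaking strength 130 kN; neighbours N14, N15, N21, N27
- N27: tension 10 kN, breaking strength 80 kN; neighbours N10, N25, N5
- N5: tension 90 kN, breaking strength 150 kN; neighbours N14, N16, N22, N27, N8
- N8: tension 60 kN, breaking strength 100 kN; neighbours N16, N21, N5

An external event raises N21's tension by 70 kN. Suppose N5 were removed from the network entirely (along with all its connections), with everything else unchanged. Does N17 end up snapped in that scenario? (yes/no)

yes

With N5 removed:
Round 1 — N21 at 170 > 130. N21 snaps.
  N21 sheds 170 kN to N14, N15, N22, N25, N8: 34 each.
    N14: 10+34 = 44 ≤ 80
    N15: 70+34 = 104 > 90
    N22: 70+34 = 104 ≤ 120
    N25: 60+34 = 94 ≤ 130
    N8: 60+34 = 94 ≤ 100
Round 2 — N15 snaps.
  N15 sheds 104 kN to N14, N16, N17, N25: 26 each.
    N14: 44+26 = 70 ≤ 80
    N16: 30+26 = 56 ≤ 90
    N17: 80+26 = 106 > 100
    N25: 94+26 = 120 ≤ 130
Round 3 — N17 snaps.
  N17 sheds 106 kN: no online neighbours, lost.
No further breaks.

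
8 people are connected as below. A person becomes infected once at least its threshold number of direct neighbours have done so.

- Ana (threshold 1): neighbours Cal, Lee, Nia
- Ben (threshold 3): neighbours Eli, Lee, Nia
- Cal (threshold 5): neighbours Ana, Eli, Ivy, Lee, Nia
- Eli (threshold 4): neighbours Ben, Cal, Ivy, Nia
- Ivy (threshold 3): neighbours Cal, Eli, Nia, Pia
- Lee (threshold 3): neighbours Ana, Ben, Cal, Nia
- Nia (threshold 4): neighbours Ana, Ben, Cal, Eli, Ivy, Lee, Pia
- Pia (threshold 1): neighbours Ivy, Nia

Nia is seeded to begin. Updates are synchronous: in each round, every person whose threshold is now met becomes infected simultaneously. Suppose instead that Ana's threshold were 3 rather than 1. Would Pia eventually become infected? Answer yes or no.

yes

With Ana's threshold at 3:
Round 1 — Nia becomes infected (initial).
Round 2 — checking thresholds:
  Ana: 1 of 3 neighbours < 3, not yet.
  Ben: 1 of 3 neighbours < 3, not yet.
  Cal: 1 of 5 neighbours < 5, not yet.
  Eli: 1 of 4 neighbours < 4, not yet.
  Ivy: 1 of 4 neighbours < 3, not yet.
  Lee: 1 of 4 neighbours < 3, not yet.
  Pia: 1 of 2 neighbours ≥ 1, becomes infected.
Round 3 — no new infections; cascade stops.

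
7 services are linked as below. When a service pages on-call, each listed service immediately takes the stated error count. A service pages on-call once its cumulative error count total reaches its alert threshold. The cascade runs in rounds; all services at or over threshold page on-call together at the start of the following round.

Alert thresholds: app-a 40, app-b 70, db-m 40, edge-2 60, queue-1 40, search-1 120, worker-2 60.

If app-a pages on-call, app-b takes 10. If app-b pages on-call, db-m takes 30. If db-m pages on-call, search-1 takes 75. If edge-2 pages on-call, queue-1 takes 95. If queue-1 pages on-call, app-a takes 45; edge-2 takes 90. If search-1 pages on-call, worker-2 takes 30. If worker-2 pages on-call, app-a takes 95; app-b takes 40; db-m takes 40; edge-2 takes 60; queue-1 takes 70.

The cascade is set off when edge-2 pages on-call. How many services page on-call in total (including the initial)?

Round 1 — edge-2 pages on-call (initial).
  queue-1: +95 → 95 ≥ 40
Round 2 — queue-1 pages on-call.
  app-a: +45 → 45 ≥ 40
Round 3 — app-a pages on-call.
  app-b: +10 → 10 < 70
No further pages.

3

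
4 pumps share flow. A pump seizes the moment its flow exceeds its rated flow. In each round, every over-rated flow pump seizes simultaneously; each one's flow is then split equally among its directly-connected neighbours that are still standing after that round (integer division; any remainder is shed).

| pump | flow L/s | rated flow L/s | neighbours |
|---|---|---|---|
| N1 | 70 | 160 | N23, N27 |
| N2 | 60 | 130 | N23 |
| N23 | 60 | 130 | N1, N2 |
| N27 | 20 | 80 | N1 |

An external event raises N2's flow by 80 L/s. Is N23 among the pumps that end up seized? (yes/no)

yes

Round 1 — N2 at 140 > 130. N2 seizes.
  N2 sheds 140 L/s to N23: 140 each.
    N23: 60+140 = 200 > 130
Round 2 — N23 seizes.
  N23 sheds 200 L/s to N1: 200 each.
    N1: 70+200 = 270 > 160
Round 3 — N1 seizes.
  N1 sheds 270 L/s to N27: 270 each.
    N27: 20+270 = 290 > 80
Round 4 — N27 seizes.
  N27 sheds 290 L/s: no online neighbours, lost.
No further seizures.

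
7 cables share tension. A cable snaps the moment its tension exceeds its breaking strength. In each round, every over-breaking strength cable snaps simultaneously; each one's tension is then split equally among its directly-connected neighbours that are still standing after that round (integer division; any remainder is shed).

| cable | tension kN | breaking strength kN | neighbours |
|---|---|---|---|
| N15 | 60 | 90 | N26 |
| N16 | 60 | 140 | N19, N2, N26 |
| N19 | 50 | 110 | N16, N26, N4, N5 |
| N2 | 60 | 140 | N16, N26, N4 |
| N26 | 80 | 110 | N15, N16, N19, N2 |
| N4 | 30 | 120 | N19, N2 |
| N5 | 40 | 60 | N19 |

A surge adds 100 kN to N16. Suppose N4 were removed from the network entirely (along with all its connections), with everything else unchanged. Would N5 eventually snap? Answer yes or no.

yes

With N4 removed:
Round 1 — N16 at 160 > 140. N16 snaps.
  N16 sheds 160 kN to N19, N2, N26: 53 each (1 lost).
    N19: 50+53 = 103 ≤ 110
    N2: 60+53 = 113 ≤ 140
    N26: 80+53 = 133 > 110
Round 2 — N26 snaps.
  N26 sheds 133 kN to N15, N19, N2: 44 each (1 lost).
    N15: 60+44 = 104 > 90
    N19: 103+44 = 147 > 110
    N2: 113+44 = 157 > 140
Round 3 — N15, N19, N2 snap.
  N15 sheds 104 kN: no online neighbours, lost.
  N19 sheds 147 kN to N5: 147 each.
    N5: 40+147 = 187 > 60
  N2 sheds 157 kN: no online neighbours, lost.
Round 4 — N5 snaps.
  N5 sheds 187 kN: no online neighbours, lost.
No further breaks.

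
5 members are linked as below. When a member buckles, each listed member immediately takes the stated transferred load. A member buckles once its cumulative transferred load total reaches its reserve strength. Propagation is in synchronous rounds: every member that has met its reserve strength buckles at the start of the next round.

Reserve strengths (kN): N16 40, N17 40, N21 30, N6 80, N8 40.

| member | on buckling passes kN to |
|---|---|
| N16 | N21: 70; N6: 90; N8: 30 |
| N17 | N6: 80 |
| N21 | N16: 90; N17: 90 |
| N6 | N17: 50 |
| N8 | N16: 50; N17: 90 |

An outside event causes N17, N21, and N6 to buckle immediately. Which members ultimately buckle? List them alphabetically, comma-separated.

Round 1 — N17, N21, N6 buckle (initial).
  N16: +90 → 90 ≥ 40
Round 2 — N16 buckles.
  N8: +30 → 30 < 40
No further bucklings.

N16, N17, N21, N6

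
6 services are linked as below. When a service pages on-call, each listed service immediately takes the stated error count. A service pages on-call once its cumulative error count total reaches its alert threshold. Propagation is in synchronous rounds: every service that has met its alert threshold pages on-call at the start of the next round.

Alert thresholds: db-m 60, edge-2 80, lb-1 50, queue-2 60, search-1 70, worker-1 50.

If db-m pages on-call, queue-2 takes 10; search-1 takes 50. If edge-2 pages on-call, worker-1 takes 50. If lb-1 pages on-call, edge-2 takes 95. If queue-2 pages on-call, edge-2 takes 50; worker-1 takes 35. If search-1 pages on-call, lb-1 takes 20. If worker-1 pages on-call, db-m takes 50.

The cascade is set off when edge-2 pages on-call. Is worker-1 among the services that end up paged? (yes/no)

Round 1 — edge-2 pages on-call (initial).
  worker-1: +50 → 50 ≥ 50
Round 2 — worker-1 pages on-call.
  db-m: +50 → 50 < 60
No further pages.

yes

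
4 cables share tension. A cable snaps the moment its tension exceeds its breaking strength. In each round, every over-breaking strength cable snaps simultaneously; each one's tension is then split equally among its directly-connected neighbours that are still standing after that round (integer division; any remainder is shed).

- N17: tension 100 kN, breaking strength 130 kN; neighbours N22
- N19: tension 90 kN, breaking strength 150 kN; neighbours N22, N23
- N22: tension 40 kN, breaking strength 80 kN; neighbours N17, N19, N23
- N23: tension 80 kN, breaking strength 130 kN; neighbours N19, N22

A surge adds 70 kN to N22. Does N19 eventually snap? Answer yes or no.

Round 1 — N22 at 110 > 80. N22 snaps.
  N22 sheds 110 kN to N17, N19, N23: 36 each (2 lost).
    N17: 100+36 = 136 > 130
    N19: 90+36 = 126 ≤ 150
    N23: 80+36 = 116 ≤ 130
Round 2 — N17 snaps.
  N17 sheds 136 kN: no online neighbours, lost.
No further breaks.

no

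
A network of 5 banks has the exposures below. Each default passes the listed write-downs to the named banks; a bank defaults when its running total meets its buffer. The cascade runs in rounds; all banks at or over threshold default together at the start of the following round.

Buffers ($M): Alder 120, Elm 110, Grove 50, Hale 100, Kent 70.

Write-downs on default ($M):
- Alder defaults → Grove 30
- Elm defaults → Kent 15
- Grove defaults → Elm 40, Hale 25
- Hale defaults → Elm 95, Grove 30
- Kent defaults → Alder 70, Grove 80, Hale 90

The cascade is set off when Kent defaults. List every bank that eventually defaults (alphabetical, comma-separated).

Round 1 — Kent defaults (initial).
  Alder: +70 → 70 < 120
  Grove: +80 → 80 ≥ 50
  Hale: +90 → 90 < 100
Round 2 — Grove defaults.
  Elm: +40 → 40 < 110
  Hale: +25 → 115 ≥ 100
Round 3 — Hale defaults.
  Elm: +95 → 135 ≥ 110
Round 4 — Elm defaults.
No further defaults.

Elm, Grove, Hale, Kent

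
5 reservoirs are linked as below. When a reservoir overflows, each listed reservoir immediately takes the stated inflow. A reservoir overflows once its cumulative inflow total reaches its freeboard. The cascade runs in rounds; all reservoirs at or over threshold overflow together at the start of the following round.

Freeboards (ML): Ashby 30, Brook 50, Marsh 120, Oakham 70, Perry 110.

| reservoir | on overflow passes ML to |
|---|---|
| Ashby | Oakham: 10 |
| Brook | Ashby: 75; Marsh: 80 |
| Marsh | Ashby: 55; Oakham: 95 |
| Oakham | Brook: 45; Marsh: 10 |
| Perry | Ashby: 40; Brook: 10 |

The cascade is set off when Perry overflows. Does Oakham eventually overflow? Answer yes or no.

no

Round 1 — Perry overflows (initial).
  Ashby: +40 → 40 ≥ 30
  Brook: +10 → 10 < 50
Round 2 — Ashby overflows.
  Oakham: +10 → 10 < 70
No further overflows.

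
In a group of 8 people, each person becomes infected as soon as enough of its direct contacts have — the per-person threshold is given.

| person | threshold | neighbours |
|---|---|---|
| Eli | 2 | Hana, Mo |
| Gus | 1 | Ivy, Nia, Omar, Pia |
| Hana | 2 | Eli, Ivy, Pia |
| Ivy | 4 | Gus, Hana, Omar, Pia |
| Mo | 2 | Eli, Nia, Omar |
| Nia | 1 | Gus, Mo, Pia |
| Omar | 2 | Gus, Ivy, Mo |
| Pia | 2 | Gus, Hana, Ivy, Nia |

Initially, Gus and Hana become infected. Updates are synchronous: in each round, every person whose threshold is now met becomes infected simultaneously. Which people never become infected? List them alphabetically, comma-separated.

Eli, Ivy, Mo, Omar

Round 1 — Gus, Hana become infected (initial).
Round 2 — checking thresholds:
  Eli: 1 of 2 neighbours < 2, below threshold.
  Ivy: 2 of 4 neighbours < 4, below threshold.
  Nia: 1 of 3 neighbours ≥ 1, becomes infected.
  Omar: 1 of 3 neighbours < 2, below threshold.
  Pia: 2 of 4 neighbours ≥ 2, becomes infected.
Round 3 — no new infections; cascade stops.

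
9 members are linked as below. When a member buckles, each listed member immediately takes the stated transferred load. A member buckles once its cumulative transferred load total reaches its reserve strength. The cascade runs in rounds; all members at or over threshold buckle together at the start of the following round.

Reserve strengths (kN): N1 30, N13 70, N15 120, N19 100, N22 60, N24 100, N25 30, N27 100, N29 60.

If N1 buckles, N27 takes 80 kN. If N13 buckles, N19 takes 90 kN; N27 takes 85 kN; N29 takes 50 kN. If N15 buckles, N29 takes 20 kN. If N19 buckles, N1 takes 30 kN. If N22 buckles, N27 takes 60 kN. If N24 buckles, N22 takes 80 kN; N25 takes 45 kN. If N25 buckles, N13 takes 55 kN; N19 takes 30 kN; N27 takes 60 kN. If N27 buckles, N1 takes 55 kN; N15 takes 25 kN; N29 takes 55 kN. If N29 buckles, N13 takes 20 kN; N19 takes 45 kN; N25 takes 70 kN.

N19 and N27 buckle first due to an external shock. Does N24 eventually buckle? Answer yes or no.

Round 1 — N19, N27 buckle (initial).
  N1: +30+55 → 85 ≥ 30
  N15: +25 → 25 < 120
  N29: +55 → 55 < 60
Round 2 — N1 buckles.
No further bucklings.

no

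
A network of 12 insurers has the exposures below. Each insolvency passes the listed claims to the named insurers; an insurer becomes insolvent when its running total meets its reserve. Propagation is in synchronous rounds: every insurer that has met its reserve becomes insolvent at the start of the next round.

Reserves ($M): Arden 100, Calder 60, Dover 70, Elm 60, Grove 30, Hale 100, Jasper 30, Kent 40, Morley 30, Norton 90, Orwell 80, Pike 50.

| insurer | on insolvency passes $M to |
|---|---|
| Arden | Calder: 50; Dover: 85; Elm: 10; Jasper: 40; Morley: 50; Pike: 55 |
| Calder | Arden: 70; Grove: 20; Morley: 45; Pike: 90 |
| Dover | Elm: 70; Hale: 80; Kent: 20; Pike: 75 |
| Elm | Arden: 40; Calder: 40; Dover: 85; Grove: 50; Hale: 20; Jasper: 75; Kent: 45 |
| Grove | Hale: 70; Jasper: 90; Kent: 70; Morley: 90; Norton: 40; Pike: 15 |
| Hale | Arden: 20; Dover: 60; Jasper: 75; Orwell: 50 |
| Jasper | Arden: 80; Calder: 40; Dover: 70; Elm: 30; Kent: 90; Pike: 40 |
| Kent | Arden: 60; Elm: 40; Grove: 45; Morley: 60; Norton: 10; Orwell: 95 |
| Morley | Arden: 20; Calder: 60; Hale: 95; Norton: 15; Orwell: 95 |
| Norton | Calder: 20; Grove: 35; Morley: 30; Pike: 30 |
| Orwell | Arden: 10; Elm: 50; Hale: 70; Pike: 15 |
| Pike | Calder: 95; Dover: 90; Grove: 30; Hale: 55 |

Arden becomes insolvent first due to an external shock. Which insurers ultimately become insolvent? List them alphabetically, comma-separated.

Arden, Calder, Dover, Elm, Grove, Hale, Jasper, Kent, Morley, Orwell, Pike

Round 1 — Arden becomes insolvent (initial).
  Calder: +50 → 50 < 60
  Dover: +85 → 85 ≥ 70
  Elm: +10 → 10 < 60
  Jasper: +40 → 40 ≥ 30
  Morley: +50 → 50 ≥ 30
  Pike: +55 → 55 ≥ 50
Round 2 — Dover, Jasper, Morley, Pike become insolvent.
  Calder: +40+60+95 → 245 ≥ 60
  Elm: +70+30 → 110 ≥ 60
  Grove: +30 → 30 ≥ 30
  Hale: +80+95+55 → 230 ≥ 100
  Kent: +20+90 → 110 ≥ 40
  Norton: +15 → 15 < 90
  Orwell: +95 → 95 ≥ 80
Round 3 — Calder, Elm, Grove, Hale, Kent, Orwell become insolvent.
  Norton: +40+10 → 65 < 90
No further insolvencies.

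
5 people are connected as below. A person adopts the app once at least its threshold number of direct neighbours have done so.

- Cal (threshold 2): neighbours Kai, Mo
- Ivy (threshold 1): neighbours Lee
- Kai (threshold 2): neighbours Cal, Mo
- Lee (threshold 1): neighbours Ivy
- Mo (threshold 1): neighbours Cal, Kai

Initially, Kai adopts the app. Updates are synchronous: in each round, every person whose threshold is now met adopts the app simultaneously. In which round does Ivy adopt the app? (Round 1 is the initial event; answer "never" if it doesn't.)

Round 1 — Kai adopts the app (initial).
Round 2 — checking thresholds:
  Cal: 1 of 2 neighbours < 2, holds.
  Mo: 1 of 2 neighbours ≥ 1, adopts the app.
Round 3 — checking thresholds:
  Cal: 2 of 2 neighbours ≥ 2, adopts the app.
Round 4 — no new adoptions; cascade stops.

never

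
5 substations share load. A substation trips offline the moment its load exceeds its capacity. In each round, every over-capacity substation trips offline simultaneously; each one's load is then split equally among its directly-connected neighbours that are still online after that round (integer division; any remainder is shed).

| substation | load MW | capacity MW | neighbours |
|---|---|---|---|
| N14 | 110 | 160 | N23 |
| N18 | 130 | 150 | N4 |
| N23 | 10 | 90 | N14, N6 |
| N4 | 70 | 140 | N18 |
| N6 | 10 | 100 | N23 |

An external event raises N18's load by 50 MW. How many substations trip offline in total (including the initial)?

2

Round 1 — N18 at 180 > 150. N18 trips offline.
  N18 sheds 180 MW to N4: 180 each.
    N4: 70+180 = 250 > 140
Round 2 — N4 trips offline.
  N4 sheds 250 MW: no online neighbours, lost.
No further trips.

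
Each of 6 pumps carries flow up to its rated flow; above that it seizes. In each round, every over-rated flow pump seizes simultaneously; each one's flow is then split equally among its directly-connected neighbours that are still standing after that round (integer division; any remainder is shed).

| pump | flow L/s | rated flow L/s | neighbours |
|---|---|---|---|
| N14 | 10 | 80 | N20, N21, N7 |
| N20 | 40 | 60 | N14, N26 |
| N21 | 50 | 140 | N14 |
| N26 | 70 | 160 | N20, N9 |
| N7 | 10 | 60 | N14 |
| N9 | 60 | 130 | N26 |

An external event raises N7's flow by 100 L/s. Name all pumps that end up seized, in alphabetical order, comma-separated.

Round 1 — N7 at 110 > 60. N7 seizes.
  N7 sheds 110 L/s to N14: 110 each.
    N14: 10+110 = 120 > 80
Round 2 — N14 seizes.
  N14 sheds 120 L/s to N20, N21: 60 each.
    N20: 40+60 = 100 > 60
    N21: 50+60 = 110 ≤ 140
Round 3 — N20 seizes.
  N20 sheds 100 L/s to N26: 100 each.
    N26: 70+100 = 170 > 160
Round 4 — N26 seizes.
  N26 sheds 170 L/s to N9: 170 each.
    N9: 60+170 = 230 > 130
Round 5 — N9 seizes.
  N9 sheds 230 L/s: no online neighbours, lost.
No further seizures.

N14, N20, N26, N7, N9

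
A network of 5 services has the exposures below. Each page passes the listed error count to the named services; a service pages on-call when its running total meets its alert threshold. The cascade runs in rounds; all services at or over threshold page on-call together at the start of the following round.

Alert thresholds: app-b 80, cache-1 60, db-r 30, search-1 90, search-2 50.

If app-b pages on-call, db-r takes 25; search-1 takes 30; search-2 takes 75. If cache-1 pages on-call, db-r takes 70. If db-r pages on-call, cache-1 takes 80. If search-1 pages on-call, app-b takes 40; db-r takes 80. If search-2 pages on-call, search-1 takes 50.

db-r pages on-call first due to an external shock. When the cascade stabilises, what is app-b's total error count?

0

Round 1 — db-r pages on-call (initial).
  cache-1: +80 → 80 ≥ 60
Round 2 — cache-1 pages on-call.
No further pages.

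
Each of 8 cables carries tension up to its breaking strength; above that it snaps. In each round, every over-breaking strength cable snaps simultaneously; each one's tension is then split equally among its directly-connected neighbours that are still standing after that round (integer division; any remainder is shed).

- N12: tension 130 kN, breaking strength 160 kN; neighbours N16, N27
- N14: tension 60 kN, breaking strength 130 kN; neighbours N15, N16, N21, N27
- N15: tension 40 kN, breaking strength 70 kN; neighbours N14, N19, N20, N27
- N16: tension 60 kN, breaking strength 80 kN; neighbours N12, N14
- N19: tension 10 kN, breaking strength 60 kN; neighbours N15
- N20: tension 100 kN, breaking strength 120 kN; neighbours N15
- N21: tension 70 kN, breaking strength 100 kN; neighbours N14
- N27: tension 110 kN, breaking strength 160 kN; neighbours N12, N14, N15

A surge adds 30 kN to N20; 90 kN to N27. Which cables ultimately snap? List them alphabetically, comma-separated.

N12, N14, N15, N16, N19, N20, N21, N27

Round 1 — N20 at 130 > 120; N27 at 200 > 160. N20, N27 snap.
  N20 sheds 130 kN to N15: 130 each.
    N15: 40+130 = 170 > 70
  N27 sheds 200 kN to N12, N14, N15: 66 each (2 lost).
    N12: 130+66 = 196 > 160
    N14: 60+66 = 126 ≤ 130
    N15: 170+66 = 236 > 70
Round 2 — N12, N15 snap.
  N12 sheds 196 kN to N16: 196 each.
    N16: 60+196 = 256 > 80
  N15 sheds 236 kN to N14, N19: 118 each.
    N14: 126+118 = 244 > 130
    N19: 10+118 = 128 > 60
Round 3 — N14, N16, N19 snap.
  N14 sheds 244 kN to N21: 244 each.
    N21: 70+244 = 314 > 100
  N16 sheds 256 kN: no online neighbours, lost.
  N19 sheds 128 kN: no online neighbours, lost.
Round 4 — N21 snaps.
  N21 sheds 314 kN: no online neighbours, lost.
No further breaks.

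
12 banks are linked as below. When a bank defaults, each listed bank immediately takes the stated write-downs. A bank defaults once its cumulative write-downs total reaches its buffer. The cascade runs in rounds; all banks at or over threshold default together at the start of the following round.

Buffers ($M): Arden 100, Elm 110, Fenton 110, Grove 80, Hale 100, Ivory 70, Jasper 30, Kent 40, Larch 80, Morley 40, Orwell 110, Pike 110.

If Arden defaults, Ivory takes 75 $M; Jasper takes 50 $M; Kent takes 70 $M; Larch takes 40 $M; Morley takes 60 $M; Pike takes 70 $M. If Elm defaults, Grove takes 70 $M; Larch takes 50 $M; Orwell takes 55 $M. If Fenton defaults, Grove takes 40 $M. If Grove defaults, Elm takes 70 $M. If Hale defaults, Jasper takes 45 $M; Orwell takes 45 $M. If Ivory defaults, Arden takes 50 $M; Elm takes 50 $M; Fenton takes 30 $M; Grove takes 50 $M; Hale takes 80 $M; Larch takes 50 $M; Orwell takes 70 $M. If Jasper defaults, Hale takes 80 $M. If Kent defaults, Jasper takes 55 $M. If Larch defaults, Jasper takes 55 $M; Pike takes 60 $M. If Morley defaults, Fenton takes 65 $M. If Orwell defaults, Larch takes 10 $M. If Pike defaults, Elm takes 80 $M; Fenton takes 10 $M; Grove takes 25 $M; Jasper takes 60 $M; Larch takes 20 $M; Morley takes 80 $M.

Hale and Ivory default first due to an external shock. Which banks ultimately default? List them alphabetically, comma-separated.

Round 1 — Hale, Ivory default (initial).
  Arden: +50 → 50 < 100
  Elm: +50 → 50 < 110
  Fenton: +30 → 30 < 110
  Grove: +50 → 50 < 80
  Jasper: +45 → 45 ≥ 30
  Larch: +50 → 50 < 80
  Orwell: +45+70 → 115 ≥ 110
Round 2 — Jasper, Orwell default.
  Larch: +10 → 60 < 80
No further defaults.

Hale, Ivory, Jasper, Orwell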